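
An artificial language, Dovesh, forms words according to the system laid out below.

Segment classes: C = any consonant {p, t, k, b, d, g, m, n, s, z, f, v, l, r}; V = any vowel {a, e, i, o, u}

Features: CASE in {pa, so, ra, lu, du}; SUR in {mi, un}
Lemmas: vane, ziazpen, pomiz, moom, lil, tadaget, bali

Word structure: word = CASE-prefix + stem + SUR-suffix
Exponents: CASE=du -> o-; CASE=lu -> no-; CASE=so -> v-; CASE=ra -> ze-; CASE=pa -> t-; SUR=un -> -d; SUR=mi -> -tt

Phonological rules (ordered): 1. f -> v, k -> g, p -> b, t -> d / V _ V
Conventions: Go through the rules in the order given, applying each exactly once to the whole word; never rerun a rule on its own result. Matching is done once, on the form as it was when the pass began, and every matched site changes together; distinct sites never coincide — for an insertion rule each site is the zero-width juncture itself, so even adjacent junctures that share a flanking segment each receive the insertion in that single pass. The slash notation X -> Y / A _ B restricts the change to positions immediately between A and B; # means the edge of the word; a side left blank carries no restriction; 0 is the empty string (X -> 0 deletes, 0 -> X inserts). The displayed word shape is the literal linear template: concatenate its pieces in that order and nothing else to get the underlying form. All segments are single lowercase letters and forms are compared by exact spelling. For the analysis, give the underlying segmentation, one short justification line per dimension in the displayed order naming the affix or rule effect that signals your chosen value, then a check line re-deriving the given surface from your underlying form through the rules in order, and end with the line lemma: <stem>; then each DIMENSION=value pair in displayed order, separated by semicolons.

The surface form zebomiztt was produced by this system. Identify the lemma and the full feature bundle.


underlying: ze-pomiz-tt
CASE=ra - signalled by the affix ze-
SUR=mi - signalled by the affix -tt
check: zepomiztt -> zebomiztt
lemma: pomiz; CASE=ra; SUR=mi


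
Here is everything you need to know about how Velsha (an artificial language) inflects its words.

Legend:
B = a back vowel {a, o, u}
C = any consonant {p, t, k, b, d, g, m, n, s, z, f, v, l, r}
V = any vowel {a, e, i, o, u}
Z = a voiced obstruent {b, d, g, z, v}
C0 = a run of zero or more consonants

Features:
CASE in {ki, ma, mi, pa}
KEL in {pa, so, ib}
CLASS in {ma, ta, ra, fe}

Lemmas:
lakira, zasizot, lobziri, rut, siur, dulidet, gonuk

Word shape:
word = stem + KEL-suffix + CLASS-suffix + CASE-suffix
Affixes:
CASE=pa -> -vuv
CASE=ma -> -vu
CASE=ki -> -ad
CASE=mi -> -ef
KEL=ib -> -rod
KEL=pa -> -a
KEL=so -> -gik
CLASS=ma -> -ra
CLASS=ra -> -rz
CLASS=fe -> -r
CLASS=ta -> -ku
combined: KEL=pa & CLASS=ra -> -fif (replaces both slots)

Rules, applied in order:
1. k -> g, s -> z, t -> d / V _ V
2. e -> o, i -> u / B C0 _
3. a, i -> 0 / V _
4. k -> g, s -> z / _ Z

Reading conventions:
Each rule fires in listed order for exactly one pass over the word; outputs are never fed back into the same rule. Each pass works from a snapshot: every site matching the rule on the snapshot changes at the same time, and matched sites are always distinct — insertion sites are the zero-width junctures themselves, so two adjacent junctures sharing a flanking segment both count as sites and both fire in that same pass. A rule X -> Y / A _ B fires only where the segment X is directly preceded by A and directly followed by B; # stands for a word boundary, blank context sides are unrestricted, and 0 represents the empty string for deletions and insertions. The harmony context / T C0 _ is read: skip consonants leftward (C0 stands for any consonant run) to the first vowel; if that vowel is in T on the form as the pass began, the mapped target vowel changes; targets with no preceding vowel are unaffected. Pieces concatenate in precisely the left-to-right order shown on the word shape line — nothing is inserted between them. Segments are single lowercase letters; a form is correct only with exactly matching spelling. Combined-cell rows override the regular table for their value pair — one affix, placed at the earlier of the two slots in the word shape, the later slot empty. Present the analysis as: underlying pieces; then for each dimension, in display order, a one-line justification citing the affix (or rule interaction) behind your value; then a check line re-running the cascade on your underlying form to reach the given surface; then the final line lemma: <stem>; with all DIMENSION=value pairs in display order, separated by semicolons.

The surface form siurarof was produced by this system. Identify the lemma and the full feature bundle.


underlying: siur-a-r-ef
CASE=mi - signalled by the affix -ef
KEL=pa - signalled by the affix -a
CLASS=fe - signalled by the affix -r
check: siuraref -> siuraref -> siurarof -> siurarof -> siurarof
lemma: siur; CASE=mi; KEL=pa; CLASS=fe


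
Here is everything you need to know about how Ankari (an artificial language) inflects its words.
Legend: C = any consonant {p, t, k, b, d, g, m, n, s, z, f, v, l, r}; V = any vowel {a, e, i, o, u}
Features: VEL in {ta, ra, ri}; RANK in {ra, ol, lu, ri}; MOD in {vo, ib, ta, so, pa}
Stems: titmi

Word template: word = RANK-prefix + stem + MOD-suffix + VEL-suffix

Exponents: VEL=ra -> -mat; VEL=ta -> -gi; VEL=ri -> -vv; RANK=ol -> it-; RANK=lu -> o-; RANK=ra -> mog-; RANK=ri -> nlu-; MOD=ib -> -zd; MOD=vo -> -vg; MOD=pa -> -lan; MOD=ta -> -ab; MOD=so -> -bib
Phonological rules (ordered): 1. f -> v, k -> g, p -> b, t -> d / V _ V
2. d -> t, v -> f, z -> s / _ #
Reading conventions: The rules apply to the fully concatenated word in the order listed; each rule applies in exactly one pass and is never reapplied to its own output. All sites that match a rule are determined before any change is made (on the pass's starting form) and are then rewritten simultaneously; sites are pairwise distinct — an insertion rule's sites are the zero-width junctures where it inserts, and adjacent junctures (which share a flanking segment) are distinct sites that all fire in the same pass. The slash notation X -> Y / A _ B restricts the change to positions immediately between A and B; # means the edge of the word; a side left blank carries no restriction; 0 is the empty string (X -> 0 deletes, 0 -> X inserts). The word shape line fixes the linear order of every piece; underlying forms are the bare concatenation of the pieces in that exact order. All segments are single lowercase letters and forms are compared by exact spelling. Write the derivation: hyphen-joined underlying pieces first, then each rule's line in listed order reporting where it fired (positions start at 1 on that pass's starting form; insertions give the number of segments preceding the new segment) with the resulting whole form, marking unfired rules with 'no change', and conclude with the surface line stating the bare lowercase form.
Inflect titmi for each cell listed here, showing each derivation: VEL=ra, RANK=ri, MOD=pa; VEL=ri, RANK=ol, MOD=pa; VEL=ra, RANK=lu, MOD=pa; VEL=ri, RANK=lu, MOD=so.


cell VEL=ra, RANK=ri, MOD=pa:
underlying: nlu-titmi-lan-mat
1. f -> v, k -> g, p -> b, t -> d / V _ V: fires at position(s) 4: nluditmilanmat
2. d -> t, v -> f, z -> s / _ #: no change
surface: nluditmilanmat

cell VEL=ri, RANK=ol, MOD=pa:
underlying: it-titmi-lan-vv
1. f -> v, k -> g, p -> b, t -> d / V _ V: no change
2. d -> t, v -> f, z -> s / _ #: fires at position(s) 12: ittitmilanvf
surface: ittitmilanvf

cell VEL=ra, RANK=lu, MOD=pa:
underlying: o-titmi-lan-mat
1. f -> v, k -> g, p -> b, t -> d / V _ V: fires at position(s) 2: oditmilanmat
2. d -> t, v -> f, z -> s / _ #: no change
surface: oditmilanmat

cell VEL=ri, RANK=lu, MOD=so:
underlying: o-titmi-bib-vv
1. f -> v, k -> g, p -> b, t -> d / V _ V: fires at position(s) 2: oditmibibvv
2. d -> t, v -> f, z -> s / _ #: fires at position(s) 11: oditmibibvf
surface: oditmibibvf


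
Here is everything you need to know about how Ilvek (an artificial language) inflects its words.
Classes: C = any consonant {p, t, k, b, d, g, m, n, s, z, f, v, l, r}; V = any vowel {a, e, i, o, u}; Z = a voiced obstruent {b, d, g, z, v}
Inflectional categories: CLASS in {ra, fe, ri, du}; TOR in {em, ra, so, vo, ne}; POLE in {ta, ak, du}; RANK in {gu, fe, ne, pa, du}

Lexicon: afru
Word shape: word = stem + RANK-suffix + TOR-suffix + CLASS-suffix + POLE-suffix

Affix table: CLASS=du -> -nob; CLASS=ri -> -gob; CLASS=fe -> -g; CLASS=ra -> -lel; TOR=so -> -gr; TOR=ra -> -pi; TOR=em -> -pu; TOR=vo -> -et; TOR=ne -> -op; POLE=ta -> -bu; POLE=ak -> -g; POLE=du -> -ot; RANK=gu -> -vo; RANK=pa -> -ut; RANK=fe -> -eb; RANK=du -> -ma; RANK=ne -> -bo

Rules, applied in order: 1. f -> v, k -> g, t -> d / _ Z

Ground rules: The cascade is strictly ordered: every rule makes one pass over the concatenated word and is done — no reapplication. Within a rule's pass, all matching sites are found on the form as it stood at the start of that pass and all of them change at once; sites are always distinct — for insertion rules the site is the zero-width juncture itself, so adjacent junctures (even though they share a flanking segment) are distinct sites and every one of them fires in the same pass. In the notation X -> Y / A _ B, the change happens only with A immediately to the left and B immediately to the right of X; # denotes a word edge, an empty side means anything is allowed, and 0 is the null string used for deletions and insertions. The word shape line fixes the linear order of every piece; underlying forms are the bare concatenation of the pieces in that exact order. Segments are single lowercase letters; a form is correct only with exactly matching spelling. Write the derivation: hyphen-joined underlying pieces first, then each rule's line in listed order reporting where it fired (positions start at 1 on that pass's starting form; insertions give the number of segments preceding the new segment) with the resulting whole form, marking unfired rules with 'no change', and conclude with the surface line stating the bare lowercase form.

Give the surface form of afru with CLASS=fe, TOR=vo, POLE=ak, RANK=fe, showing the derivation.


underlying: afru-eb-et-g-g
1. f -> v, k -> g, t -> d / _ Z: fires at position(s) 8: afruebedgg
surface: afruebedgg


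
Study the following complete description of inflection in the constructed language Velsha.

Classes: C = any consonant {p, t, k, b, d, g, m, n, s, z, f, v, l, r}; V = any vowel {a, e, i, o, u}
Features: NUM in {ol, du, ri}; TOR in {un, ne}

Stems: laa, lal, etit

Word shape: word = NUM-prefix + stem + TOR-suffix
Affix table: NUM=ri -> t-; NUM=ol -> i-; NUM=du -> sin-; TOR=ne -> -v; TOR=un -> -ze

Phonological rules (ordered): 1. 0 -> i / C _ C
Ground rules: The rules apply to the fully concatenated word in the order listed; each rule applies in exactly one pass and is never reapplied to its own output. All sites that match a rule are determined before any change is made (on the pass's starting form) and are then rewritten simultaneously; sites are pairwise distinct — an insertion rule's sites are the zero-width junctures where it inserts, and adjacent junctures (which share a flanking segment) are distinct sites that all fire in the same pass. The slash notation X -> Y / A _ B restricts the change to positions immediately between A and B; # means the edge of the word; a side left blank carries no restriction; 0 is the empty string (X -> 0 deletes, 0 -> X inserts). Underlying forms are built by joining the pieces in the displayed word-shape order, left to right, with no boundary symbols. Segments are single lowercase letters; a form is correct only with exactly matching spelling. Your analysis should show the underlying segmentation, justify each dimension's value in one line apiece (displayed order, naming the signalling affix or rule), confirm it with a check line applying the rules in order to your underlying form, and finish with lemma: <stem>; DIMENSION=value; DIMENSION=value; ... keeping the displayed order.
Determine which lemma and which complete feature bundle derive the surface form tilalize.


underlying: t-lal-ze
NUM=ri - signalled by the affix t-
TOR=un - signalled by the affix -ze
check: tlalze -> tilalize
lemma: lal; NUM=ri; TOR=un


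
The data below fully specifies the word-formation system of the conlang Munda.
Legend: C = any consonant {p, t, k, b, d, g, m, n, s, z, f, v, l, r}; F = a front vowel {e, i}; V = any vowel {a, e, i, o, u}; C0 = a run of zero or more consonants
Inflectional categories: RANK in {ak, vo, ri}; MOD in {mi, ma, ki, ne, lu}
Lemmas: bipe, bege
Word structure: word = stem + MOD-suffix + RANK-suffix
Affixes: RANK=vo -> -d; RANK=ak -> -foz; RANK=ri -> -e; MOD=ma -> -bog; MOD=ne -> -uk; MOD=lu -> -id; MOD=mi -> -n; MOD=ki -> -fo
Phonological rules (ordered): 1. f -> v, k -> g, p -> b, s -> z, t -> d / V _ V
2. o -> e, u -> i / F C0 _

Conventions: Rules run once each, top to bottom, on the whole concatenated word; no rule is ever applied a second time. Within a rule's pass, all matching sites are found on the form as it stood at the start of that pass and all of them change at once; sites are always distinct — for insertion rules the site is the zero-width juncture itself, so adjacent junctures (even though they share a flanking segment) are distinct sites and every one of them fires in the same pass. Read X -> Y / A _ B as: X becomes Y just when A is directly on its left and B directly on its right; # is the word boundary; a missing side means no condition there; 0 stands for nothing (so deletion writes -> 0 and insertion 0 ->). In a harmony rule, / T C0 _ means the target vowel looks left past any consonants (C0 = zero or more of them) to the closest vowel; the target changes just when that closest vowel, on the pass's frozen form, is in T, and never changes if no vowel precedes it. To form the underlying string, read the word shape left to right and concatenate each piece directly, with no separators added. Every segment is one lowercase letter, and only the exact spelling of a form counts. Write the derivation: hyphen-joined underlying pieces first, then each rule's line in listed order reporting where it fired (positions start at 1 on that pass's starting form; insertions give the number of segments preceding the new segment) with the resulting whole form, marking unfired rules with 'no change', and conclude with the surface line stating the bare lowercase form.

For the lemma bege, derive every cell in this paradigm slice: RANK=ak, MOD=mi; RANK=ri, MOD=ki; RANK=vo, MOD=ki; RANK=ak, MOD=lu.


cell RANK=ak, MOD=mi:
underlying: bege-n-foz
1. f -> v, k -> g, p -> b, s -> z, t -> d / V _ V: no change
2. o -> e, u -> i / F C0 _: fires at position(s) 7: begenfez
surface: begenfez

cell RANK=ri, MOD=ki:
underlying: bege-fo-e
1. f -> v, k -> g, p -> b, s -> z, t -> d / V _ V: fires at position(s) 5: begevoe
2. o -> e, u -> i / F C0 _: fires at position(s) 6: begevee
surface: begevee

cell RANK=vo, MOD=ki:
underlying: bege-fo-d
1. f -> v, k -> g, p -> b, s -> z, t -> d / V _ V: fires at position(s) 5: begevod
2. o -> e, u -> i / F C0 _: fires at position(s) 6: begeved
surface: begeved

cell RANK=ak, MOD=lu:
underlying: bege-id-foz
1. f -> v, k -> g, p -> b, s -> z, t -> d / V _ V: no change
2. o -> e, u -> i / F C0 _: fires at position(s) 8: begeidfez
surface: begeidfez


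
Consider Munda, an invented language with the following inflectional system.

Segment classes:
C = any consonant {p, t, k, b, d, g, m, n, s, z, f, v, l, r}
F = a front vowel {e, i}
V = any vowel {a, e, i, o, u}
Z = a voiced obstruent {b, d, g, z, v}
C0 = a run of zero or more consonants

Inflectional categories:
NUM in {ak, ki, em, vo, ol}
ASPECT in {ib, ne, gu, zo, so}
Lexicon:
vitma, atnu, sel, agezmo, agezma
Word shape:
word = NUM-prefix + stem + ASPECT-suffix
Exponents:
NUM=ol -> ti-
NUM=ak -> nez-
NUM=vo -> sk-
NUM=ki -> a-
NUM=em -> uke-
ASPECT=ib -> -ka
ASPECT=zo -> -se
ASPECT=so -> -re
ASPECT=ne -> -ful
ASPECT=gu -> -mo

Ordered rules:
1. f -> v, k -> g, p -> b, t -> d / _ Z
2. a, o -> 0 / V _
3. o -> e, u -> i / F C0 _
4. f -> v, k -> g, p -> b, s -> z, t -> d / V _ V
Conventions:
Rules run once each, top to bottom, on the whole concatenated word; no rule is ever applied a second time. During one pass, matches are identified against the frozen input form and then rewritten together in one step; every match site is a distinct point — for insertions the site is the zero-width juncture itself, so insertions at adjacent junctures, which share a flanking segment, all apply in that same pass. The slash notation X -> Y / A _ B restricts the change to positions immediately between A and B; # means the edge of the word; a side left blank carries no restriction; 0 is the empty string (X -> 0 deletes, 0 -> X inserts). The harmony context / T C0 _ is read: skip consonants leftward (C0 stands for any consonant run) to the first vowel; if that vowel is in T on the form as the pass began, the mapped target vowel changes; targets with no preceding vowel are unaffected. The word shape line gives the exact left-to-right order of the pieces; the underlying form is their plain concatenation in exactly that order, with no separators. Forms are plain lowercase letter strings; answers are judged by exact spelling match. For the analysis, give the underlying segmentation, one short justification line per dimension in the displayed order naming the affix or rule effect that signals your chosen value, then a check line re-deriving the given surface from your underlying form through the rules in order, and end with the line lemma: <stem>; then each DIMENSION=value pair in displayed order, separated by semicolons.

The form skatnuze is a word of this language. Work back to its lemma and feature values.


underlying: sk-atnu-se
NUM=vo - signalled by the affix sk-
ASPECT=zo - signalled by the affix -se
check: skatnuse -> skatnuse -> skatnuse -> skatnuse -> skatnuze
lemma: atnu; NUM=vo; ASPECT=zo


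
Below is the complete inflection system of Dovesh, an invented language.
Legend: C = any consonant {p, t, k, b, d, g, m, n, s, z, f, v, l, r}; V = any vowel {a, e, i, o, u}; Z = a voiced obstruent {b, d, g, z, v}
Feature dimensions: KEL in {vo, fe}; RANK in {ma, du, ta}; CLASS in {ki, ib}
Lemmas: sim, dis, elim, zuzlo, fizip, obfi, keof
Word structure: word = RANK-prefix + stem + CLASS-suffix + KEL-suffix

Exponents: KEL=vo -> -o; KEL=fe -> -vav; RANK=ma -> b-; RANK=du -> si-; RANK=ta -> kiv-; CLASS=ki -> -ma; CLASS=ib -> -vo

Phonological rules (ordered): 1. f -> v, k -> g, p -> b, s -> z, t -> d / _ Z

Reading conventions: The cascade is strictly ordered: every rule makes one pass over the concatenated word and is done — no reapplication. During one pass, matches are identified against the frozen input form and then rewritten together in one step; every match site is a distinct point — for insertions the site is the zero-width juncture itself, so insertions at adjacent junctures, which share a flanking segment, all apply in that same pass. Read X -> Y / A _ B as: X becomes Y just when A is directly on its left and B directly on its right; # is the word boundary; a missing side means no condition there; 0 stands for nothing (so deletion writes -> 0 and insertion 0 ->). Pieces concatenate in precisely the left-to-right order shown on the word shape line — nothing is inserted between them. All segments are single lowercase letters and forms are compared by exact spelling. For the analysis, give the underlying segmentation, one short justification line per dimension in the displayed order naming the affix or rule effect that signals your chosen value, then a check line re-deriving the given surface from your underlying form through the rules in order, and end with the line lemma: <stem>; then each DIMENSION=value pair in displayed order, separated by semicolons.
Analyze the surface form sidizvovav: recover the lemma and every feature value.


underlying: si-dis-vo-vav
KEL=fe - signalled by the affix -vav
RANK=du - signalled by the affix si-
CLASS=ib - signalled by the affix -vo
check: sidisvovav -> sidizvovav
lemma: dis; KEL=fe; RANK=du; CLASS=ib


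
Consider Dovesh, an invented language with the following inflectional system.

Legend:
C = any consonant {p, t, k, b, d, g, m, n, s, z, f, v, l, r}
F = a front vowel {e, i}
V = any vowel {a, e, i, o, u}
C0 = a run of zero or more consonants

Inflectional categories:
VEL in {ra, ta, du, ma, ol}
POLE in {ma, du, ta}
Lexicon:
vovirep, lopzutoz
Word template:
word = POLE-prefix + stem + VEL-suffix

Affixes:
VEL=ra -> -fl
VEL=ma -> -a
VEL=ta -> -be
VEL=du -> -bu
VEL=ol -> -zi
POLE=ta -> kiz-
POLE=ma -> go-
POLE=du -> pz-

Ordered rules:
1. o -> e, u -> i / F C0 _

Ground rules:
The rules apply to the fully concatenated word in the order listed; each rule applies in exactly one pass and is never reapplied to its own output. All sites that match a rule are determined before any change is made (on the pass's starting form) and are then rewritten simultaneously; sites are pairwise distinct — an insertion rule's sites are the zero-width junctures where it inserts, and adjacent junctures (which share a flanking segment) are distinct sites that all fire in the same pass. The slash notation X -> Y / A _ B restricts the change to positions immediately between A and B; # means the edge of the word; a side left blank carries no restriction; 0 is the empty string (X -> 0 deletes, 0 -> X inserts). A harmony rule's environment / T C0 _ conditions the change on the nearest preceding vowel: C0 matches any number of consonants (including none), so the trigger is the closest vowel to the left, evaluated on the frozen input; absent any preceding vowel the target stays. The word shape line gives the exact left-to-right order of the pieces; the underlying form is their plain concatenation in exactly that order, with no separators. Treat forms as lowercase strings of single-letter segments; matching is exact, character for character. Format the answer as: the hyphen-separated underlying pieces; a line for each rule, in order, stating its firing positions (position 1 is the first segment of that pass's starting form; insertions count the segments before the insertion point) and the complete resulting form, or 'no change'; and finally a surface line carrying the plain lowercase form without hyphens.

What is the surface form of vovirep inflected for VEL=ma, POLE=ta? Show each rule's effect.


underlying: kiz-vovirep-a
1. o -> e, u -> i / F C0 _: fires at position(s) 5: kizvevirepa
surface: kizvevirepa


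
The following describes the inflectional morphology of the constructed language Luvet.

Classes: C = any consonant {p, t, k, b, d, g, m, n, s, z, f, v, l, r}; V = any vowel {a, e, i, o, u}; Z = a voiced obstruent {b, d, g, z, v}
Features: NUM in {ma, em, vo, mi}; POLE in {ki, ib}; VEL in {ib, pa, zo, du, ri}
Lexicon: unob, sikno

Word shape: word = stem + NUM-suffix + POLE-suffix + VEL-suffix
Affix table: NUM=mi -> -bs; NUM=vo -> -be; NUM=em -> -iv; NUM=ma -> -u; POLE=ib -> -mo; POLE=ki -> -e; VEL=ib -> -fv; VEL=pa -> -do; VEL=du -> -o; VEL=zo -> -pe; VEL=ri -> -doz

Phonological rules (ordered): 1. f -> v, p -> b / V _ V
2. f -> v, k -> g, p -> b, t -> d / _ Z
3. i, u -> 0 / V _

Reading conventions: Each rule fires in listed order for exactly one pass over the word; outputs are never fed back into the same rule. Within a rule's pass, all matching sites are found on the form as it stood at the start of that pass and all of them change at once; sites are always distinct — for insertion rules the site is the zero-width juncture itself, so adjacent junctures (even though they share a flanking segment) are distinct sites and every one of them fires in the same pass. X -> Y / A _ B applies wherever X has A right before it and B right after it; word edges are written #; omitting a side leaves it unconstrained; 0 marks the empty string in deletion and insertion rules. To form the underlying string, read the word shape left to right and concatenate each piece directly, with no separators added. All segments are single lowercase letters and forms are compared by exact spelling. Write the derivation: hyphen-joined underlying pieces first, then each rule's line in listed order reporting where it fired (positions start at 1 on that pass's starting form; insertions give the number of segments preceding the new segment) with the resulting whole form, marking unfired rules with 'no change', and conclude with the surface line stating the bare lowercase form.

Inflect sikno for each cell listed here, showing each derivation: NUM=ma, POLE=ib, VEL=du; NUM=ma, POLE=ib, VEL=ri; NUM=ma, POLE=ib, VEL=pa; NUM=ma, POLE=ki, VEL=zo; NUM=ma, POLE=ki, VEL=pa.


cell NUM=ma, POLE=ib, VEL=du:
underlying: sikno-u-mo-o
1. f -> v, p -> b / V _ V: no change
2. f -> v, k -> g, p -> b, t -> d / _ Z: no change
3. i, u -> 0 / V _: fires at position(s) 6: siknomoo
surface: siknomoo

cell NUM=ma, POLE=ib, VEL=ri:
underlying: sikno-u-mo-doz
1. f -> v, p -> b / V _ V: no change
2. f -> v, k -> g, p -> b, t -> d / _ Z: no change
3. i, u -> 0 / V _: fires at position(s) 6: siknomodoz
surface: siknomodoz

cell NUM=ma, POLE=ib, VEL=pa:
underlying: sikno-u-mo-do
1. f -> v, p -> b / V _ V: no change
2. f -> v, k -> g, p -> b, t -> d / _ Z: no change
3. i, u -> 0 / V _: fires at position(s) 6: siknomodo
surface: siknomodo

cell NUM=ma, POLE=ki, VEL=zo:
underlying: sikno-u-e-pe
1. f -> v, p -> b / V _ V: fires at position(s) 8: siknouebe
2. f -> v, k -> g, p -> b, t -> d / _ Z: no change
3. i, u -> 0 / V _: fires at position(s) 6: siknoebe
surface: siknoebe

cell NUM=ma, POLE=ki, VEL=pa:
underlying: sikno-u-e-do
1. f -> v, p -> b / V _ V: no change
2. f -> v, k -> g, p -> b, t -> d / _ Z: no change
3. i, u -> 0 / V _: fires at position(s) 6: siknoedo
surface: siknoedo


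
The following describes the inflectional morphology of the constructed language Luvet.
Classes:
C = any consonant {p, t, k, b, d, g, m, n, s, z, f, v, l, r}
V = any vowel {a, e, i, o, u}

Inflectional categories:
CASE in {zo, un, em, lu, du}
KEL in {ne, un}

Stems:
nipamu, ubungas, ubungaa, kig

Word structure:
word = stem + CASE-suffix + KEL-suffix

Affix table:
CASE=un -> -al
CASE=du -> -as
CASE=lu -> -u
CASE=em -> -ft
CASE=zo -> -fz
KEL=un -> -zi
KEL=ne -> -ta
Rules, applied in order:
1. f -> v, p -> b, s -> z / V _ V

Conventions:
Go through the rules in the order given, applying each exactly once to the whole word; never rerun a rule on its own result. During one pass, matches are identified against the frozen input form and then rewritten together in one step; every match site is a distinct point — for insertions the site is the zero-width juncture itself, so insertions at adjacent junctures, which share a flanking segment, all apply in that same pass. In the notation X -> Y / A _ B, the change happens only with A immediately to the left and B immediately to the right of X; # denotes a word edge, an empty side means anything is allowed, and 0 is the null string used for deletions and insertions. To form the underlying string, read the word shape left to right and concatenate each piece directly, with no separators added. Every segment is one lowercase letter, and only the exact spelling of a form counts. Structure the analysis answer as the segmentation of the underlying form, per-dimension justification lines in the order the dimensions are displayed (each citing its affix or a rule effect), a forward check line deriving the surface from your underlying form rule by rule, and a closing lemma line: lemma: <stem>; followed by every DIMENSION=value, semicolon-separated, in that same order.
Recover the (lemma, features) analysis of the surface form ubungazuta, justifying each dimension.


underlying: ubungas-u-ta
CASE=lu - signalled by the affix -u
KEL=ne - signalled by the affix -ta
check: ubungasuta -> ubungazuta
lemma: ubungas; CASE=lu; KEL=ne


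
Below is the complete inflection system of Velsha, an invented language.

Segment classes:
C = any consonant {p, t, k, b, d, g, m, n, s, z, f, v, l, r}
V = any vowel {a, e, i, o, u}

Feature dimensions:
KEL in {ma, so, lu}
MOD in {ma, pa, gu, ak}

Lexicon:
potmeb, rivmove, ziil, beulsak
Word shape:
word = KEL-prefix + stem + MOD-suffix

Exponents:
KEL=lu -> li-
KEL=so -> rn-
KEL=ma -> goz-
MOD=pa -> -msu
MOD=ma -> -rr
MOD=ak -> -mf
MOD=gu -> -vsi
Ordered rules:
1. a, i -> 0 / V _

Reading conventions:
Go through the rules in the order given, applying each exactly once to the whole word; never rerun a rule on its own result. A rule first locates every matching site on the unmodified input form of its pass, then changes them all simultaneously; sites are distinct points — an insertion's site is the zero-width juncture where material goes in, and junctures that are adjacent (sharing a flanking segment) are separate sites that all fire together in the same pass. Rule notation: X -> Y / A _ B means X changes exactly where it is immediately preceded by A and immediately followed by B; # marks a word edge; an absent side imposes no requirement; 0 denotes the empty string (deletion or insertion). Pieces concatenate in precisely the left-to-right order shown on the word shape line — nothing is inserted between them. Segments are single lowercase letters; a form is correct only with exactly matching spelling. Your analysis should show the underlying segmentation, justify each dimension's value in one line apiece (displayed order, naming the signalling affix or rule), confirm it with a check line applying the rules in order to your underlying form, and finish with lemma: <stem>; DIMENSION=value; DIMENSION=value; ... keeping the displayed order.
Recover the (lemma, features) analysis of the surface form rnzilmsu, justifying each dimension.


underlying: rn-ziil-msu
KEL=so - signalled by the affix rn-
MOD=pa - signalled by the affix -msu
check: rnziilmsu -> rnzilmsu
lemma: ziil; KEL=so; MOD=pa


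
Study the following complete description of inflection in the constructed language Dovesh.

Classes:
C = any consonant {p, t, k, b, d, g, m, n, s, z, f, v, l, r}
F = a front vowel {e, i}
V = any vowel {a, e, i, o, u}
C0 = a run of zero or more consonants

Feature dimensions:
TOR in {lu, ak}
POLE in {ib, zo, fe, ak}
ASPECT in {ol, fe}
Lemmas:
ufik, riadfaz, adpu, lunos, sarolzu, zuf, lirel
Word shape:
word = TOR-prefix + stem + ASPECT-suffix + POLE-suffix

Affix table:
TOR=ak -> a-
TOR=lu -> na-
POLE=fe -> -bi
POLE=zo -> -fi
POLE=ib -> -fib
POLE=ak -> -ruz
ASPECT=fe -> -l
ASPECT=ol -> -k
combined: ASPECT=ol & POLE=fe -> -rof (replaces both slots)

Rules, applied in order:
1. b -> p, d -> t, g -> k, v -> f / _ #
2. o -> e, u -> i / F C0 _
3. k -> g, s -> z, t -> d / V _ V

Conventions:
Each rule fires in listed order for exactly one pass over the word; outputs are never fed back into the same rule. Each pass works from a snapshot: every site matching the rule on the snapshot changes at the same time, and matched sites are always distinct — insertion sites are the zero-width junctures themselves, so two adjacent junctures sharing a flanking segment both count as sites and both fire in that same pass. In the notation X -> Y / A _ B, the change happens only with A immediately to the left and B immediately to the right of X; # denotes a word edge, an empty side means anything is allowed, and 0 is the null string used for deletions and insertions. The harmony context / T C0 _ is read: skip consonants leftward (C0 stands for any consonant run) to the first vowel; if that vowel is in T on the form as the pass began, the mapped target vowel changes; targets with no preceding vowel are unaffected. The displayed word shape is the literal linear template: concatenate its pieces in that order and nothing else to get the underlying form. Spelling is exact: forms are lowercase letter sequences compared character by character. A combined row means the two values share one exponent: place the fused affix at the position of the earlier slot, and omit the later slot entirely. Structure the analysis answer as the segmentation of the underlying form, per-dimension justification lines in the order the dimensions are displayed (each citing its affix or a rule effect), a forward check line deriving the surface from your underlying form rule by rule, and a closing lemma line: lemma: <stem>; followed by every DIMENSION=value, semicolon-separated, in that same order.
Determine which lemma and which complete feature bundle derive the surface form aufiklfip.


underlying: a-ufik-l-fib
TOR=ak - signalled by the affix a-
POLE=ib - signalled by the affix -fib
ASPECT=fe - signalled by the affix -l
check: aufiklfib -> aufiklfip -> aufiklfip -> aufiklfip
lemma: ufik; TOR=ak; POLE=ib; ASPECT=fe


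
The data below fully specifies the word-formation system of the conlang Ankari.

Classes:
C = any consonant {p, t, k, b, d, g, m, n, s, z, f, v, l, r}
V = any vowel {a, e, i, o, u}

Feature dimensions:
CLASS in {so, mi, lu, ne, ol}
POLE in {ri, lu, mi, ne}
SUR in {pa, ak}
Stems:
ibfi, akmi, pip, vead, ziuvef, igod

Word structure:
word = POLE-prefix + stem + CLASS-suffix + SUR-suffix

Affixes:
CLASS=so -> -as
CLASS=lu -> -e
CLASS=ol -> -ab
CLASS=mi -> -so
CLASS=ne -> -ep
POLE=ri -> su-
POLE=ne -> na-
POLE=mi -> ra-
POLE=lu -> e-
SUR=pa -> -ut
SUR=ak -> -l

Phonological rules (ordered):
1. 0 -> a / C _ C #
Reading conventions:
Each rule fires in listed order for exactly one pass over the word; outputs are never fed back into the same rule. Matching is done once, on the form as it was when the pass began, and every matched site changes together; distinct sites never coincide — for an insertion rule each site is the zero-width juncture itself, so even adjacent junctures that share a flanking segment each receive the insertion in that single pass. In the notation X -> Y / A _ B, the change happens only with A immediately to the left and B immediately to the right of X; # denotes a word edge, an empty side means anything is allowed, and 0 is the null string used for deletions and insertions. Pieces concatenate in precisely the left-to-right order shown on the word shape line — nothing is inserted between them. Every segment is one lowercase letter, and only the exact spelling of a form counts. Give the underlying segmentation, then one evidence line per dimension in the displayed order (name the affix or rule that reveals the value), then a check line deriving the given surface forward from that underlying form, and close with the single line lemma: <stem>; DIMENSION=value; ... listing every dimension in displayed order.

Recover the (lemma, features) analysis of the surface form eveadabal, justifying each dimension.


underlying: e-vead-ab-l
CLASS=ol - signalled by the affix -ab
POLE=lu - signalled by the affix e-
SUR=ak - signalled by the affix -l
check: eveadabl -> eveadabal
lemma: vead; CLASS=ol; POLE=lu; SUR=ak


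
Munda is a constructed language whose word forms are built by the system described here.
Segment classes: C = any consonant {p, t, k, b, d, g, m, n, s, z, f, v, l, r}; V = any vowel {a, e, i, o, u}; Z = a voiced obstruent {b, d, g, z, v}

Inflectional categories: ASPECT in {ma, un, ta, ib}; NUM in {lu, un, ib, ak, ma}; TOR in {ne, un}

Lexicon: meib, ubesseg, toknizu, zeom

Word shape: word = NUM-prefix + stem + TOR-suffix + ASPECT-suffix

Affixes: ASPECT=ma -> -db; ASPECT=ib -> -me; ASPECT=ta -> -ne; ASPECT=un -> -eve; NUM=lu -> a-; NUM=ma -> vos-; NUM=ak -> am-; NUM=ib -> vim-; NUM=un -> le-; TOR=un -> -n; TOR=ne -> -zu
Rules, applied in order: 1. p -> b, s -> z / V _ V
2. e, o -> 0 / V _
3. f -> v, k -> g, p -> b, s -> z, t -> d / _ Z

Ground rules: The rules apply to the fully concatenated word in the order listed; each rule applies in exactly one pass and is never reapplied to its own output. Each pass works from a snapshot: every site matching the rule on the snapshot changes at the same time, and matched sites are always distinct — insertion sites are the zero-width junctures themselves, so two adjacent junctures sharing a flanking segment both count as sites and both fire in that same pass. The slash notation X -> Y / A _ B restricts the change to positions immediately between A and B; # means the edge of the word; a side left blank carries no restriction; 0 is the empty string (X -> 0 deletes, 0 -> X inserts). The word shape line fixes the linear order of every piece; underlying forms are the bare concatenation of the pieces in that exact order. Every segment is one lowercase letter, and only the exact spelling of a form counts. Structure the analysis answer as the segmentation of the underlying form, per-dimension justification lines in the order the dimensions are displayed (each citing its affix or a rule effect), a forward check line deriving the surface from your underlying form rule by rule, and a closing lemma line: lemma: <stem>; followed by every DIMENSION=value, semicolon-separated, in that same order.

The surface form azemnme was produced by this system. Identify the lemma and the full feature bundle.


underlying: a-zeom-n-me
ASPECT=ib - signalled by the affix -me
NUM=lu - signalled by the affix a-
TOR=un - signalled by the affix -n
check: azeomnme -> azeomnme -> azemnme -> azemnme
lemma: zeom; ASPECT=ib; NUM=lu; TOR=un


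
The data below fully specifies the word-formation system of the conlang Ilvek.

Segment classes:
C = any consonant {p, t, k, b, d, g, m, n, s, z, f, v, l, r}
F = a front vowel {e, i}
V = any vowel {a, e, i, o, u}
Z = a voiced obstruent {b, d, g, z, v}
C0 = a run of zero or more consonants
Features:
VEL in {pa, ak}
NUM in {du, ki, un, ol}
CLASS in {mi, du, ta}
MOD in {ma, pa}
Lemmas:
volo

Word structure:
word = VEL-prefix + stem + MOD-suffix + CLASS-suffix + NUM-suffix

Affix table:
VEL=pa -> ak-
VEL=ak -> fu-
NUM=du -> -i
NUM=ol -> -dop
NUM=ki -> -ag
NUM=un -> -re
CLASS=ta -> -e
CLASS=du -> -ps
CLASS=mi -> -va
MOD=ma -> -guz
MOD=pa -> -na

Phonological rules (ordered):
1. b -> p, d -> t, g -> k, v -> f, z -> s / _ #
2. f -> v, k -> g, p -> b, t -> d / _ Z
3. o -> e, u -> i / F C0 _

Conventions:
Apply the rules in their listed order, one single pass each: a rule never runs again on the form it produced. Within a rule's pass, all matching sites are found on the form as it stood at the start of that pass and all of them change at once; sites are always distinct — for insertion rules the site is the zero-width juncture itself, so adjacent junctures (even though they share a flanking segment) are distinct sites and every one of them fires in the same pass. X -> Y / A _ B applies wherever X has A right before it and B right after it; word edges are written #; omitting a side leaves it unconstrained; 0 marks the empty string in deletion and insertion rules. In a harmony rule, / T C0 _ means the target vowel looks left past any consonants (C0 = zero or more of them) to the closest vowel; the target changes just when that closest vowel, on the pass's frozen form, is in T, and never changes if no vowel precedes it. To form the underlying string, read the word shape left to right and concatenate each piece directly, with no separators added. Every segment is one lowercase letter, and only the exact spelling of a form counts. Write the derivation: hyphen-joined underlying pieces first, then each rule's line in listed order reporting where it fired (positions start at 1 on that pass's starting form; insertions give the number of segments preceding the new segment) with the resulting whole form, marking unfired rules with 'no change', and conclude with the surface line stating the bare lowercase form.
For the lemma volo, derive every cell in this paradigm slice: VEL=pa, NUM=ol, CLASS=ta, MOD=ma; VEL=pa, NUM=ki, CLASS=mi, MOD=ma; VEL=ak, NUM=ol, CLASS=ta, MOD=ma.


cell VEL=pa, NUM=ol, CLASS=ta, MOD=ma:
underlying: ak-volo-guz-e-dop
1. b -> p, d -> t, g -> k, v -> f, z -> s / _ #: no change
2. f -> v, k -> g, p -> b, t -> d / _ Z: fires at position(s) 2: agvologuzedop
3. o -> e, u -> i / F C0 _: fires at position(s) 12: agvologuzedep
surface: agvologuzedep

cell VEL=pa, NUM=ki, CLASS=mi, MOD=ma:
underlying: ak-volo-guz-va-ag
1. b -> p, d -> t, g -> k, v -> f, z -> s / _ #: fires at position(s) 13: akvologuzvaak
2. f -> v, k -> g, p -> b, t -> d / _ Z: fires at position(s) 2: agvologuzvaak
3. o -> e, u -> i / F C0 _: no change
surface: agvologuzvaak

cell VEL=ak, NUM=ol, CLASS=ta, MOD=ma:
underlying: fu-volo-guz-e-dop
1. b -> p, d -> t, g -> k, v -> f, z -> s / _ #: no change
2. f -> v, k -> g, p -> b, t -> d / _ Z: no change
3. o -> e, u -> i / F C0 _: fires at position(s) 12: fuvologuzedep
surface: fuvologuzedep
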